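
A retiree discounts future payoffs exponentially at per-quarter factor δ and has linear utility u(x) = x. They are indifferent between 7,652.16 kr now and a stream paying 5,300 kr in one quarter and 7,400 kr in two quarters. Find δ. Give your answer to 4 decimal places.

Present value of the stream is 5300·δ + 7400·δ². Indifference gives 5300δ + 7400δ² = 7652.16.
That is, 7400δ² + 5300δ − 7652.16 = 0, a quadratic in δ.
The positive root is δ = [−5300 + √(5300² + 4·7400·7652.16)] / (2·7400) = (−5300 + 15956.000)/14800 ≈ 0.7200.

δ ≈ 0.7200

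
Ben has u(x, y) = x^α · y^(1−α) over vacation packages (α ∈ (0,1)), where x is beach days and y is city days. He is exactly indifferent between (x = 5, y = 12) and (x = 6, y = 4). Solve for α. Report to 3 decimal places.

Indifference: 5^α · 12^(1−α) = 6^α · 4^(1−α).
Taking logs: α·ln 5 + (1−α)·ln 12 = α·ln 6 + (1−α)·ln 4, i.e. α·-0.182322 = (1−α)·-1.098612.
So α/(1−α) = (-1.098612)/(-0.182322) = 6.025669, and α = 6.025669/7.025669 ≈ 0.858.

α ≈ 0.858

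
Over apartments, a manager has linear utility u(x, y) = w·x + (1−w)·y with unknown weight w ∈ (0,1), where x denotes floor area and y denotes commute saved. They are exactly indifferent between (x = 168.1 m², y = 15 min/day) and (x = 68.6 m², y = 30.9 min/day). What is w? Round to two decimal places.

Equating utilities: w·168.1 + (1−w)·15 = w·68.6 + (1−w)·30.9.
w·(168.1−68.6) = (1−w)·(30.9−15), i.e. w·99.5 = (1−w)·15.9.
So w/(1−w) = 15.9/99.5 = 0.1598, giving w = 15.9/(99.5+15.9) = 0.14.

w = 0.14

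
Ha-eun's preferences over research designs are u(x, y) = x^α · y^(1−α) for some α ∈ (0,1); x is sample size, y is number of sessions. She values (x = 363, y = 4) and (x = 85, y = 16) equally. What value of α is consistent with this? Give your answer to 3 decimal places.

The Cobb–Douglas utilities coincide, so 363^α·4^(1−α) = 85^α·16^(1−α).
Rearrange to (363/85)^α = (16/4)^(1−α) and take logs: α·1.451752 = (1−α)·1.386294.
With A = 1.451752 and B = 1.386294: α·A = (1−α)·B, so α = B/(A+B) = 1.386294/2.838046 ≈ 0.488.

α ≈ 0.488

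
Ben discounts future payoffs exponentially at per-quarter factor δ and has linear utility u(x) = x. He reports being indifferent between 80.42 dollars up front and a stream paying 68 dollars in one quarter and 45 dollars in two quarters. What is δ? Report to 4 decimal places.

Present value of the stream is 68·δ + 45·δ². Indifference gives 68δ + 45δ² = 80.42.
So 45δ² + 68δ − 80.42 = 0.
δ = (−68 + √(68² + 4·45·80.42)) / (2·45) = (−68 + √19099.60) / 90 ≈ 0.7800.

δ ≈ 0.7800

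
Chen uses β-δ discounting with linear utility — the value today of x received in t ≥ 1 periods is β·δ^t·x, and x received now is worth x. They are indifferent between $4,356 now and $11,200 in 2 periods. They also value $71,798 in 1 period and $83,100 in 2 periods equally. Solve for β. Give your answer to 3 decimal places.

Both payoffs in the second observation are in the future, so β drops out: δ^1·71798 = δ^2·83100 ⇒ δ = 71798/83100 = 0.86400.
The first indifference: 4356 = β·δ^2·11200, so β = 4356/(δ^2·11200) = 4356/(0.74649·11200) ≈ 0.521.

β ≈ 0.521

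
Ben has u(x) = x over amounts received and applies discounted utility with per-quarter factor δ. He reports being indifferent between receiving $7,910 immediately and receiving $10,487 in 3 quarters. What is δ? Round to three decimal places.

Equating discounted utilities: u(7910) = δ^3·u(10487) ⇒ δ^3 = u(7910)/u(10487).
With u(x) = x: δ^3 = 7910/10487 = 0.75427.
Hence δ = (0.75427)^(1/3) = 0.91028.

δ ≈ 0.910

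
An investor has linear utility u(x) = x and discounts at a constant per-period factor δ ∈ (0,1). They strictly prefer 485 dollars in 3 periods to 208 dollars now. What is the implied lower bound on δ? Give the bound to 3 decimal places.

Comparing present values: 208 < δ^3·485.
Dividing by 485: δ^3 > 0.42887. Both sides are positive, so the cube root keeps the direction.
δ > (208/485)^(1/3) ≈ 0.754.

δ > 0.754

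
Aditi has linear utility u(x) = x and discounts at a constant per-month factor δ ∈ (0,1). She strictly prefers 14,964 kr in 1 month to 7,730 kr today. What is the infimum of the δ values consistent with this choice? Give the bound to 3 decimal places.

δ > 0.517

Comparing present values: 7730 < δ·14964.
So δ > 7730/14964 = 0.51657.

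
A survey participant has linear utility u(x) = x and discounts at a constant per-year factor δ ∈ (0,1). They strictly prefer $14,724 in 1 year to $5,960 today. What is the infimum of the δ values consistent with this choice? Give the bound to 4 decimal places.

δ > 0.4048

The preference means 5960 < δ·14724.
Dividing through by 14724 gives δ > 0.40478.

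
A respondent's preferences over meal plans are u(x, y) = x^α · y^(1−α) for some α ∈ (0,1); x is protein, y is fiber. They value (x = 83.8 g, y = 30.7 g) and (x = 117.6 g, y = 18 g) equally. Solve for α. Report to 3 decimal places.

α ≈ 0.612

Indifference: 83.8^α · 30.7^(1−α) = 117.6^α · 18^(1−α).
Taking logs: α·ln 83.8 + (1−α)·ln 30.7 = α·ln 117.6 + (1−α)·ln 18, i.e. α·-0.338856 = (1−α)·-0.533891.
Thus α·(-0.872747) = -0.533891, so α = -0.533891/-0.872747 ≈ 0.612.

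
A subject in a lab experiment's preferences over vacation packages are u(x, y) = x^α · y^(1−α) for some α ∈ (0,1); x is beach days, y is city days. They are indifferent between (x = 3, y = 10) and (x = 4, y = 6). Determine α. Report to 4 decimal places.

Set the two utilities equal: 3^α·10^(1−α) = 4^α·6^(1−α).
Taking logs: α·ln 3 + (1−α)·ln 10 = α·ln 4 + (1−α)·ln 6, i.e. α·-0.2876821 = (1−α)·-0.5108256.
With A = -0.2876821 and B = -0.5108256: α·A = (1−α)·B, so α = B/(A+B) = -0.5108256/-0.7985077 ≈ 0.6397.

α ≈ 0.6397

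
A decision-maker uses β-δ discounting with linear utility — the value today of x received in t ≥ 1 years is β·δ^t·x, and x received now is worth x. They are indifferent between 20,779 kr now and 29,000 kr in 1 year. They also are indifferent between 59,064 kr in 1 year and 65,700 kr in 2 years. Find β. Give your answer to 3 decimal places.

β ≈ 0.797

From the later pair, β·δ^1·59064 = β·δ^2·65700; dividing through, δ = 59064/65700 = 0.89900.
Now use the now-vs-future pair: 20779 = β·δ·29000 gives β = 20779/(0.89900·29000) ≈ 0.797.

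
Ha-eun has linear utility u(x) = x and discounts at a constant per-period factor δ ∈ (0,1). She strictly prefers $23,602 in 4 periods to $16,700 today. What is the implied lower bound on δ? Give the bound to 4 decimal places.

The preference means 16700 < δ^4·23602.
So δ^4 > 16700/23602 = 0.70757; taking the 4th root of both positive sides preserves the inequality.
δ > 0.70757^(1/4) = 0.9172.

δ > 0.9172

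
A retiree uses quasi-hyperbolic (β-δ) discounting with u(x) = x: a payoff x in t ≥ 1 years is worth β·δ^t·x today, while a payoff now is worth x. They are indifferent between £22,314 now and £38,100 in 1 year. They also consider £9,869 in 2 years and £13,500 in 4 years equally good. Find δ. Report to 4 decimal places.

From the later pair, β·δ^2·9869 = β·δ^4·13500; dividing through, δ^2 = 9869/13500 = 0.73104, so δ = 0.85501.

δ ≈ 0.8550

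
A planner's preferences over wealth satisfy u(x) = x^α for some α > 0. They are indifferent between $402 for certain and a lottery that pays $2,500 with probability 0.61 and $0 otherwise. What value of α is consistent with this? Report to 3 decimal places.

The lottery's expected utility is 0.61·u(2500) + 0.39·u(0) = 0.61·2500^α (since u(0) = 0 for α > 0).
Equating: 402^α = 0.61·2500^α, i.e. 0.1608^α = 0.61.
Taking logs: α·ln(402/2500) = ln(0.61), so α = -0.494296 / -1.827594 ≈ 0.270.

α ≈ 0.270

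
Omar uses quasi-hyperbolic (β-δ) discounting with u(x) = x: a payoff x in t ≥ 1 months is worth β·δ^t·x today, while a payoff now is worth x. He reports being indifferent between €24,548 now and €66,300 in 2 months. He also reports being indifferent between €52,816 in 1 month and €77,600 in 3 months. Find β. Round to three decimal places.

From the later pair, β·δ^1·52816 = β·δ^3·77600; dividing through, δ^2 = 52816/77600 = 0.68062, so δ = 0.82500.
The first indifference: 24548 = β·δ^2·66300, so β = 24548/(δ^2·66300) = 24548/(0.68062·66300) ≈ 0.544.

β ≈ 0.544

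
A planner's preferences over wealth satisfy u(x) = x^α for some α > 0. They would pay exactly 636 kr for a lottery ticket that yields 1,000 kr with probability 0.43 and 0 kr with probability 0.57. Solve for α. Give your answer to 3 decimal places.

α ≈ 1.865

EU(lottery) = 0.43·1000^α + 0.57·0 = 0.43·1000^α.
Indifference: 636^α = 0.43·1000^α, so (636/1000)^α = 0.43.
Take logs: α = ln 0.43 / ln(636/1000) ≈ 1.86489.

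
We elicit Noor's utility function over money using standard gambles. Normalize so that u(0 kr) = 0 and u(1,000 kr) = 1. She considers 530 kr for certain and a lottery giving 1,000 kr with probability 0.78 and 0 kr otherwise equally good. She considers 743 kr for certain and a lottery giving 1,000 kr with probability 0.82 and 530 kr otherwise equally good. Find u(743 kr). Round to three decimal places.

0.960

The first gamble pins u(530 kr): it must equal 0.78·1 + 0.22·0 = 0.78.
The second indifference gives u(743 kr) = 0.82·u(1,000 kr) + 0.18·u(530 kr) = 0.82·1.00 + 0.18·0.78 = 0.9604.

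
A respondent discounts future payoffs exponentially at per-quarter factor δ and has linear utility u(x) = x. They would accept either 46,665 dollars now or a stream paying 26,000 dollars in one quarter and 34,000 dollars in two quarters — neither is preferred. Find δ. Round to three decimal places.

Present value of the stream is 26000·δ + 34000·δ². Indifference gives 26000δ + 34000δ² = 46665.
That is, 34000δ² + 26000δ − 46665 = 0, a quadratic in δ.
By the quadratic formula (taking the positive root), δ = (−26000 + √7022440000.00) / 68000 ≈ 0.850.

δ ≈ 0.850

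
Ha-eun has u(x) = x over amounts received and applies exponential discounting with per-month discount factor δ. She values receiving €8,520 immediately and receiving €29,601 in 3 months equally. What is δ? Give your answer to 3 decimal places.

δ ≈ 0.660

Equating discounted utilities: u(8520) = δ^3·u(29601) ⇒ δ^3 = u(8520)/u(29601).
With u(x) = x: δ^3 = 8520/29601 = 0.28783.
Hence δ = (0.28783)^(1/3) = 0.66025.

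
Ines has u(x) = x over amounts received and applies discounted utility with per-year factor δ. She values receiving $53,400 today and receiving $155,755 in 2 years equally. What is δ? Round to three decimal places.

Equating discounted utilities: u(53400) = δ^2·u(155755) ⇒ δ^2 = u(53400)/u(155755).
With u(x) = x: δ^2 = 53400/155755 = 0.34285.
Taking the square root: δ = 0.34285^(1/2) ≈ 0.586.

δ ≈ 0.586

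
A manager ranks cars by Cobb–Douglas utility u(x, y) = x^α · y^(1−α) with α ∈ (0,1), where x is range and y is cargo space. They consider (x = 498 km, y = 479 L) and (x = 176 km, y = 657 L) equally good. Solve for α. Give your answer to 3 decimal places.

α ≈ 0.233

Indifference: 498^α · 479^(1−α) = 176^α · 657^(1−α).
Taking logs: α·ln 498 + (1−α)·ln 479 = α·ln 176 + (1−α)·ln 657, i.e. α·1.040116 = (1−α)·0.315983.
So α/(1−α) = (0.315983)/(1.040116) = 0.303796, and α = 0.303796/1.303796 ≈ 0.233.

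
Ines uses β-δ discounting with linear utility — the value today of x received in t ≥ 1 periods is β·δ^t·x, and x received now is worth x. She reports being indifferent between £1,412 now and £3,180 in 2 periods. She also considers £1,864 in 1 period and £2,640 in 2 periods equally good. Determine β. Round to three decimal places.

Both payoffs in the second observation are in the future, so β drops out: δ^1·1864 = δ^2·2640 ⇒ δ = 1864/2640 = 0.70606.
Now use the now-vs-future pair: 1412 = β·δ^2·3180 gives β = 1412/(0.49852·3180) ≈ 0.891.

β ≈ 0.891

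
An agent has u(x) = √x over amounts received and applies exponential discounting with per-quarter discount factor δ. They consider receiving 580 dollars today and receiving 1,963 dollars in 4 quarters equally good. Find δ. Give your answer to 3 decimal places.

δ ≈ 0.859

Equating discounted utilities: u(580) = δ^4·u(1963) ⇒ δ^4 = u(580)/u(1963).
With u(x) = √x: δ^4 = √580/√1963 = √(580/1963) = 0.54357.
Hence δ = (0.54357)^(1/4) = 0.85864.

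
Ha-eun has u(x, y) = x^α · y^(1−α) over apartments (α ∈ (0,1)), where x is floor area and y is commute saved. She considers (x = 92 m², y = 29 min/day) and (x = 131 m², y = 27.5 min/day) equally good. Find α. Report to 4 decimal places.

Indifference: 92^α · 29^(1−α) = 131^α · 27.5^(1−α).
(92/131)^α = (27.5/29)^(1−α); take logs: α·ln(92/131) = (1−α)·ln(27.5/29), i.e. α·-0.3534087 = (1−α)·-0.0531098.
So α/(1−α) = (-0.0531098)/(-0.3534087) = 0.1502787, and α = 0.1502787/1.1502787 ≈ 0.1306.

α ≈ 0.1306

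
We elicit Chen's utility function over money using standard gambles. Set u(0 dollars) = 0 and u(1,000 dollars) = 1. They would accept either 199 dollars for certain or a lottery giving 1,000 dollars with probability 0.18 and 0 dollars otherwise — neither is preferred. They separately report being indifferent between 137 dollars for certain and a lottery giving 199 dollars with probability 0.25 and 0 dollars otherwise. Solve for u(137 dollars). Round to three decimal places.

First, u(199 dollars) = 0.18·u(1,000 dollars) + 0.82·u(0 dollars) = 0.18.
The second indifference gives u(137 dollars) = 0.25·u(199 dollars) + 0.75·u(0 dollars) = 0.25·0.18 + 0.75·0.00 = 0.0450.

0.045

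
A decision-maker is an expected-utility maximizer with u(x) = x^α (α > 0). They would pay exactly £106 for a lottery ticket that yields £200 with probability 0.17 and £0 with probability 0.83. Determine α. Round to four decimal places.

α ≈ 2.7910

Since u(0) = 0, the lottery's EU is 0.17·200^α.
Indifference: 106^α = 0.17·200^α, so (106/200)^α = 0.17.
Taking logs: α·ln(106/200) = ln(0.17), so α = -1.7719568 / -0.6348783 ≈ 2.7910.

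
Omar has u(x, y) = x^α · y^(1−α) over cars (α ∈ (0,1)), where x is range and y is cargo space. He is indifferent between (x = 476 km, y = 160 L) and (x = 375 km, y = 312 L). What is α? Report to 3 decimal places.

Indifference: 476^α · 160^(1−α) = 375^α · 312^(1−α).
(476/375)^α = (312/160)^(1−α); take logs: α·ln(476/375) = (1−α)·ln(312/160), i.e. α·0.238492 = (1−α)·0.667829.
With A = 0.238492 and B = 0.667829: α·A = (1−α)·B, so α = B/(A+B) = 0.667829/0.906321 ≈ 0.737.

α ≈ 0.737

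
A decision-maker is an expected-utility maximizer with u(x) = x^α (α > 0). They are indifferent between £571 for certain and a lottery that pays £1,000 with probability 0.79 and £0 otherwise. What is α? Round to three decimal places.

Since u(0) = 0, the lottery's EU is 0.79·1000^α.
Indifference: 571^α = 0.79·1000^α, so (571/1000)^α = 0.79.
α = ln(0.79) / ln(571/1000) = -0.235722/-0.560366 ≈ 0.421.

α ≈ 0.421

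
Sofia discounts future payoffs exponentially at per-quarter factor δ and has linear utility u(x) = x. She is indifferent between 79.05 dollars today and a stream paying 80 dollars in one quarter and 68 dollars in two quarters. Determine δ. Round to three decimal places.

Present value of the stream is 80·δ + 68·δ². Indifference gives 80δ + 68δ² = 79.05.
So 68δ² + 80δ − 79.05 = 0.
By the quadratic formula (taking the positive root), δ = (−80 + √27901.60) / 136 ≈ 0.640.

δ ≈ 0.640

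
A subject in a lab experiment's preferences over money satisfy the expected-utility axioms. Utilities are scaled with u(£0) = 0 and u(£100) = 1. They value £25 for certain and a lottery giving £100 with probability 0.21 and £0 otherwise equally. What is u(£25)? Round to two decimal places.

The indifference gives u(£25) = 0.21·u(£100) + 0.79·u(£0) = 0.21·1 + 0.79·0 = 0.21.

0.21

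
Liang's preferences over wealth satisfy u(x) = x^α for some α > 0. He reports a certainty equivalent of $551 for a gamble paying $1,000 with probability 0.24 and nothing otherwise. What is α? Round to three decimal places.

α ≈ 2.394

The lottery's expected utility is 0.24·u(1000) + 0.76·u(0) = 0.24·1000^α (since u(0) = 0 for α > 0).
Equating: 551^α = 0.24·1000^α, i.e. 0.5510^α = 0.24.
Take logs: α = ln 0.24 / ln(551/1000) ≈ 2.39441.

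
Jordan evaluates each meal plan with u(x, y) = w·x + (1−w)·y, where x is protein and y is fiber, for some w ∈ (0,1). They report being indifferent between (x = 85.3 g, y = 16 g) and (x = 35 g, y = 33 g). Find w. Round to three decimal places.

Equating utilities: w·85.3 + (1−w)·16 = w·35 + (1−w)·33.
w·(85.3−35) = (1−w)·(33−16), i.e. w·50.3 = (1−w)·17.
The marginal rate of substitution is 17/50.3, so w = 17/(50.3+17) = 0.253.

w = 0.253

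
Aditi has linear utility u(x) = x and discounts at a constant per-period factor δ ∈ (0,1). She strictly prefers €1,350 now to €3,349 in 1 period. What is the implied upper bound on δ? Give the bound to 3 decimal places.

δ < 0.403

The preference means 1350 > δ·3349.
So δ < 1350/3349 = 0.40311.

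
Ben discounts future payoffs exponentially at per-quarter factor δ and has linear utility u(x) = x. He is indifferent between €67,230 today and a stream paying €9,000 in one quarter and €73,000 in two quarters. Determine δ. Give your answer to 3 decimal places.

The stream is worth 9000δ + 73000δ² today, so 9000δ + 73000δ² = 67230.
Rearranged: 73000δ² + 9000δ − 67230 = 0.
By the quadratic formula (taking the positive root), δ = (−9000 + √19712160000.00) / 146000 ≈ 0.900.

δ ≈ 0.900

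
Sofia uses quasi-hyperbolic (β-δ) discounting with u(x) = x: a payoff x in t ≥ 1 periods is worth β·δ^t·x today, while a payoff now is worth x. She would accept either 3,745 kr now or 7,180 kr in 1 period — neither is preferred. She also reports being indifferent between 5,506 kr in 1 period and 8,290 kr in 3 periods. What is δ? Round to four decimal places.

From the later pair, β·δ^1·5506 = β·δ^3·8290; dividing through, δ^2 = 5506/8290 = 0.66417, so δ = 0.81497.

δ ≈ 0.8150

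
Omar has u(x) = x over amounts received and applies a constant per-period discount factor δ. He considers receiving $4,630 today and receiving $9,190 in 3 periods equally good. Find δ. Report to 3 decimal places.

The payoff in 3 periods is discounted by δ^3, so u(4630) = δ^3·u(9190) and δ^3 = u(4630)/u(9190).
With u(x) = x: δ^3 = 4630/9190 = 0.50381.
Taking the cube root: δ = 0.50381^(1/3) ≈ 0.796.

δ ≈ 0.796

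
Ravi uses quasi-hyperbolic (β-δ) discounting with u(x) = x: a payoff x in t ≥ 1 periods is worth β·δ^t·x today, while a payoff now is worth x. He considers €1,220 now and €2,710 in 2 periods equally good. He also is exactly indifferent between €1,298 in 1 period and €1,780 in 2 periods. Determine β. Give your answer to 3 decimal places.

β ≈ 0.847

The second indifference involves only future payoffs, so β cancels: β·δ^1·1298 = β·δ^2·1780, giving δ = 1298/1780 = 0.72921.
The first indifference: 1220 = β·δ^2·2710, so β = 1220/(δ^2·2710) = 1220/(0.53175·2710) ≈ 0.847.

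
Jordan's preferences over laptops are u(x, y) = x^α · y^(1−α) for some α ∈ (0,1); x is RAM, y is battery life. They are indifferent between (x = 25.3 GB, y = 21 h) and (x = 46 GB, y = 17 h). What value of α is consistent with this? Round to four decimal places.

α ≈ 0.2612

Set the two utilities equal: 25.3^α·21^(1−α) = 46^α·17^(1−α).
Taking logs: α·ln 25.3 + (1−α)·ln 21 = α·ln 46 + (1−α)·ln 17, i.e. α·-0.5978370 = (1−α)·-0.2113091.
With A = -0.5978370 and B = -0.2113091: α·A = (1−α)·B, so α = B/(A+B) = -0.2113091/-0.8091461 ≈ 0.2612.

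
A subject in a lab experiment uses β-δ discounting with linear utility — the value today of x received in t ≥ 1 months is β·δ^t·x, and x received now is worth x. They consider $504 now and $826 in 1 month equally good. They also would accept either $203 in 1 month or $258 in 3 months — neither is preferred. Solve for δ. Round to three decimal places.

The second indifference involves only future payoffs, so β cancels: β·δ^1·203 = β·δ^3·258, giving δ^2 = 203/258 = 0.78682, so δ = 0.88703.

δ ≈ 0.887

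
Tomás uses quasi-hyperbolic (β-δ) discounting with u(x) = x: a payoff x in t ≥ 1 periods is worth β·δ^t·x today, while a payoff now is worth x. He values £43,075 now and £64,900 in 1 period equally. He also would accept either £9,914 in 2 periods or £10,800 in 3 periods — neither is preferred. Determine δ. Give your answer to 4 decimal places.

δ ≈ 0.9180

From the later pair, β·δ^2·9914 = β·δ^3·10800; dividing through, δ = 9914/10800 = 0.91796.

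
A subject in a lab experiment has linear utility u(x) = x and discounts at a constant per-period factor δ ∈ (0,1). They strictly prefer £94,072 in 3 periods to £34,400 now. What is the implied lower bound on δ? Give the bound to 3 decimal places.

δ > 0.715

The preference means 34400 < δ^3·94072.
Dividing by 94072: δ^3 > 0.36568. Both sides are positive, so the cube root keeps the direction.
δ > (34400/94072)^(1/3) ≈ 0.715.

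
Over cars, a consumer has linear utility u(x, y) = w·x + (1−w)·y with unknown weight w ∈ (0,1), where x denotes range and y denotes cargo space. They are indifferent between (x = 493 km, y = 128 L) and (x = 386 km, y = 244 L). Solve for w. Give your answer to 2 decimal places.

w = 0.52

Indifference: w·493 + (1−w)·128 = w·386 + (1−w)·244.
w·(493−386) = (1−w)·(244−128), i.e. w·107 = (1−w)·116.
So w/(1−w) = 116/107 = 1.0841, giving w = 116/(107+116) = 0.52.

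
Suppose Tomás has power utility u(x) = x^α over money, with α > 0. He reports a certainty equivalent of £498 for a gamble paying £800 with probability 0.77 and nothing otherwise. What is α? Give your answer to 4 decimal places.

α ≈ 0.5514

EU(lottery) = 0.77·800^α + 0.23·0 = 0.77·800^α.
Equating: 498^α = 0.77·800^α, i.e. 0.6225^α = 0.77.
α = ln(0.77) / ln(498/800) = -0.2613648/-0.4740117 ≈ 0.5514.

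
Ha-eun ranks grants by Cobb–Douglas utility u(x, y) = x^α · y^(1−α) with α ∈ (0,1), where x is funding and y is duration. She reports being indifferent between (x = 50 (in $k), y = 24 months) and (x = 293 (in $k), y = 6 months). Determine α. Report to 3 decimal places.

α ≈ 0.439

Set the two utilities equal: 50^α·24^(1−α) = 293^α·6^(1−α).
Taking logs: α·ln 50 + (1−α)·ln 24 = α·ln 293 + (1−α)·ln 6, i.e. α·-1.768150 = (1−α)·-1.386294.
Thus α·(-3.154444) = -1.386294, so α = -1.386294/-3.154444 ≈ 0.439.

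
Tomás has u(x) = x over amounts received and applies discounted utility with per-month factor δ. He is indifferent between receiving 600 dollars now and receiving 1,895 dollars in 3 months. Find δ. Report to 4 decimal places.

δ ≈ 0.6816

The payoff in 3 months is discounted by δ^3, so u(600) = δ^3·u(1895) and δ^3 = u(600)/u(1895).
With u(x) = x: δ^3 = 600/1895 = 0.31662.
So δ = 0.31662^(1/3) ≈ 0.6816.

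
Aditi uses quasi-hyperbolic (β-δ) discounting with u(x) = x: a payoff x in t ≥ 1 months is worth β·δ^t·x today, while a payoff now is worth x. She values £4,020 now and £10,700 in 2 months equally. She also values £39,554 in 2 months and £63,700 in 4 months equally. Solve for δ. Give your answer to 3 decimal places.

δ ≈ 0.788

Both payoffs in the second observation are in the future, so β drops out: δ^2·39554 = δ^4·63700 ⇒ δ^2 = 39554/63700 = 0.62094, so δ = 0.78800.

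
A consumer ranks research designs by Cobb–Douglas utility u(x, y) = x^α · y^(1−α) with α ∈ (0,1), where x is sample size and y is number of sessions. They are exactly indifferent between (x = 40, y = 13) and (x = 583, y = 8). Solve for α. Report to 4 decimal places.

α ≈ 0.1534

Set the two utilities equal: 40^α·13^(1−α) = 583^α·8^(1−α).
(40/583)^α = (8/13)^(1−α); take logs: α·ln(40/583) = (1−α)·ln(8/13), i.e. α·-2.6793077 = (1−α)·-0.4855078.
Thus α·(-3.1648155) = -0.4855078, so α = -0.4855078/-3.1648155 ≈ 0.1534.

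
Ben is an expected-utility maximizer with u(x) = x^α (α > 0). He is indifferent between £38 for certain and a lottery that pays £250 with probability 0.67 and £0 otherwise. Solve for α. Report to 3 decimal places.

EU(lottery) = 0.67·250^α + 0.33·0 = 0.67·250^α.
Equating: 38^α = 0.67·250^α, i.e. 0.1520^α = 0.67.
Taking logs: α·ln(38/250) = ln(0.67), so α = -0.400478 / -1.883875 ≈ 0.213.

α ≈ 0.213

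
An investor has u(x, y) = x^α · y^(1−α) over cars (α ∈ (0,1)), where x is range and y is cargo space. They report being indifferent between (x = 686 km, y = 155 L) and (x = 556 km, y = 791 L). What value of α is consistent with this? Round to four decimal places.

α ≈ 0.8858

The Cobb–Douglas utilities coincide, so 686^α·155^(1−α) = 556^α·791^(1−α).
Rearrange to (686/556)^α = (791/155)^(1−α) and take logs: α·0.2101093 = (1−α)·1.6298729.
So α/(1−α) = (1.6298729)/(0.2101093) = 7.7572621, and α = 7.7572621/8.7572621 ≈ 0.8858.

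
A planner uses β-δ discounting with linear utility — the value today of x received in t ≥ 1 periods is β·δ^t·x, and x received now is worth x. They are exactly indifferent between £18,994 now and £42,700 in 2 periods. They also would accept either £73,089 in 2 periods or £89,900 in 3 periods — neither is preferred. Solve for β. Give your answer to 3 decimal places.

β ≈ 0.673

The second indifference involves only future payoffs, so β cancels: β·δ^2·73089 = β·δ^3·89900, giving δ = 73089/89900 = 0.81300.
The first indifference: 18994 = β·δ^2·42700, so β = 18994/(δ^2·42700) = 18994/(0.66097·42700) ≈ 0.673.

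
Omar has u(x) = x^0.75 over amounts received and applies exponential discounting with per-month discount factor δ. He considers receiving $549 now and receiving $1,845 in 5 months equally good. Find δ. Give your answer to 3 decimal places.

The payoff in 5 months is discounted by δ^5, so u(549) = δ^5·u(1845) and δ^5 = u(549)/u(1845).
Since u(x) = x^0.75, δ^5 = (549/1845)^0.75 = 0.29756^0.75 = 0.40289.
So δ = 0.40289^(1/5) ≈ 0.834.

δ ≈ 0.834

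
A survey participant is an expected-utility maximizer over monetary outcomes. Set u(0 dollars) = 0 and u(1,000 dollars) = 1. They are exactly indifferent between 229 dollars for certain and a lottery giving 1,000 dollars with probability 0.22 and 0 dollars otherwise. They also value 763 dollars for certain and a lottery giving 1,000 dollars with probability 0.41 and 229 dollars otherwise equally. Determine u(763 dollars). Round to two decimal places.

First, u(229 dollars) = 0.22·u(1,000 dollars) + 0.78·u(0 dollars) = 0.22.
The second indifference gives u(763 dollars) = 0.41·u(1,000 dollars) + 0.59·u(229 dollars) = 0.41·1.00 + 0.59·0.22 = 0.5398.

0.54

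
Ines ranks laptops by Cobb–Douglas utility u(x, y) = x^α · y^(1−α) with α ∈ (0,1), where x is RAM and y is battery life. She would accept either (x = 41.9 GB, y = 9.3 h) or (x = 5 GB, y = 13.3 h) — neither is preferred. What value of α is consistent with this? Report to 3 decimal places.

α ≈ 0.144

Indifference: 41.9^α · 9.3^(1−α) = 5^α · 13.3^(1−α).
Taking logs: α·ln 41.9 + (1−α)·ln 9.3 = α·ln 5 + (1−α)·ln 13.3, i.e. α·2.125848 = (1−α)·0.357750.
With A = 2.125848 and B = 0.357750: α·A = (1−α)·B, so α = B/(A+B) = 0.357750/2.483598 ≈ 0.144.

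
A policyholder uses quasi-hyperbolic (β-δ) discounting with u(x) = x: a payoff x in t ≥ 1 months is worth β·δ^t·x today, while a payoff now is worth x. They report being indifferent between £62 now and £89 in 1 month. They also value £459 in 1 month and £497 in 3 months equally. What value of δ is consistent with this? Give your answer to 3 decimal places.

Both payoffs in the second observation are in the future, so β drops out: δ^1·459 = δ^3·497 ⇒ δ^2 = 459/497 = 0.92354, so δ = 0.96101.

δ ≈ 0.961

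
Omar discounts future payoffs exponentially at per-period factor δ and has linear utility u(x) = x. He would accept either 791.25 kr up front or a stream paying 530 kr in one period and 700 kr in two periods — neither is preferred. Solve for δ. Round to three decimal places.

Present value of the stream is 530·δ + 700·δ². Indifference gives 530δ + 700δ² = 791.25.
So 700δ² + 530δ − 791.25 = 0.
By the quadratic formula (taking the positive root), δ = (−530 + √2496400.00) / 1400 ≈ 0.750.

δ ≈ 0.750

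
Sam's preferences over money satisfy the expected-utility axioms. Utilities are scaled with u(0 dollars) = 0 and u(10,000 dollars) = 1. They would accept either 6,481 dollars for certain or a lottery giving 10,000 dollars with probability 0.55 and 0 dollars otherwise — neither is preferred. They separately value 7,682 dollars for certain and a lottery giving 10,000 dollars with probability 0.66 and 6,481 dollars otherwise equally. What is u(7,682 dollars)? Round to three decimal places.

0.847

The first gamble pins u(6,481 dollars): it must equal 0.55·1 + 0.45·0 = 0.55.
The second indifference gives u(7,682 dollars) = 0.66·u(10,000 dollars) + 0.34·u(6,481 dollars) = 0.66·1.00 + 0.34·0.55 = 0.8470.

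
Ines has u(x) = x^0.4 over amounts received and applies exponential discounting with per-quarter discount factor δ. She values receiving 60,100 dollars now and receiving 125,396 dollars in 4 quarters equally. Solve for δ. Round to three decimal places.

δ ≈ 0.929

Equating discounted utilities: u(60100) = δ^4·u(125396) ⇒ δ^4 = u(60100)/u(125396).
Since u(x) = x^0.4, δ^4 = (60100/125396)^0.4 = 0.47928^0.4 = 0.74514.
So δ = 0.74514^(1/4) ≈ 0.929.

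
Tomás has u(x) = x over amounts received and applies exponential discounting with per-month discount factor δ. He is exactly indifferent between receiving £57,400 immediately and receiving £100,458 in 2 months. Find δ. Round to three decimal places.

δ ≈ 0.756

The payoff in 2 months is discounted by δ^2, so u(57400) = δ^2·u(100458) and δ^2 = u(57400)/u(100458).
With u(x) = x: δ^2 = 57400/100458 = 0.57138.
Hence δ = (0.57138)^(1/2) = 0.75590.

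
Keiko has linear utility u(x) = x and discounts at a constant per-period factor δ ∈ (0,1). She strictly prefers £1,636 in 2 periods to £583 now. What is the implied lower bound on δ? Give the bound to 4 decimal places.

Comparing present values: 583 < δ^2·1636.
So δ^2 > 583/1636 = 0.35636; taking the square root of both positive sides preserves the inequality.
δ > (583/1636)^(1/2) ≈ 0.5970.

δ > 0.5970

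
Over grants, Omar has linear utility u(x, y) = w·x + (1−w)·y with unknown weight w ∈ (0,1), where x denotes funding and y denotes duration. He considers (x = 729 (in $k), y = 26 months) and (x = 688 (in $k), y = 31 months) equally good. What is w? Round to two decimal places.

u(729,26) = u(688,31) means w·729 + (1−w)·26 = w·688 + (1−w)·31.
w·(729−688) = (1−w)·(31−26), i.e. w·41 = (1−w)·5.
Hence w = 5/(41+5) = 5/46 = 0.11.

w = 0.11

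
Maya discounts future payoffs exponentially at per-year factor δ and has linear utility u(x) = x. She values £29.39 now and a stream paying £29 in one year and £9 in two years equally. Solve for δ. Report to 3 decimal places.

δ ≈ 0.810

Equating present values: 29.39 = 29δ + 9δ².
So 9δ² + 29δ − 29.39 = 0.
δ = (−29 + √(29² + 4·9·29.39)) / (2·9) = (−29 + √1899.04) / 18 ≈ 0.810.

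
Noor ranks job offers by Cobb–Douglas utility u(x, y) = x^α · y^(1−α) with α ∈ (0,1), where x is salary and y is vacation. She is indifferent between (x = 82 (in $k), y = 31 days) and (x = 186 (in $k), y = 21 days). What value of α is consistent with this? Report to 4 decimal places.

Set the two utilities equal: 82^α·31^(1−α) = 186^α·21^(1−α).
(82/186)^α = (21/31)^(1−α); take logs: α·ln(82/186) = (1−α)·ln(21/31), i.e. α·-0.8190274 = (1−α)·-0.3894648.
So α/(1−α) = (-0.3894648)/(-0.8190274) = 0.4755211, and α = 0.4755211/1.4755211 ≈ 0.3223.

α ≈ 0.3223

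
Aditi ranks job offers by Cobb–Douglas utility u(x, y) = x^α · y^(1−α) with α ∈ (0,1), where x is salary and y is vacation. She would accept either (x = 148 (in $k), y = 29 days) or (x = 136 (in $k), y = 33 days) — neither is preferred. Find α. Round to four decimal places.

Indifference: 148^α · 29^(1−α) = 136^α · 33^(1−α).
Rearrange to (148/136)^α = (33/29)^(1−α) and take logs: α·0.0845574 = (1−α)·0.1292117.
With A = 0.0845574 and B = 0.1292117: α·A = (1−α)·B, so α = B/(A+B) = 0.1292117/0.2137691 ≈ 0.6044.

α ≈ 0.6044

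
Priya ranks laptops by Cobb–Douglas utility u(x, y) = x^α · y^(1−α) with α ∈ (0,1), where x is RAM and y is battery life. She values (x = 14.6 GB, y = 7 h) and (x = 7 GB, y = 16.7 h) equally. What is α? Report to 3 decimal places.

Indifference: 14.6^α · 7^(1−α) = 7^α · 16.7^(1−α).
(14.6/7)^α = (16.7/7)^(1−α); take logs: α·ln(14.6/7) = (1−α)·ln(16.7/7), i.e. α·0.735111 = (1−α)·0.869499.
With A = 0.735111 and B = 0.869499: α·A = (1−α)·B, so α = B/(A+B) = 0.869499/1.604610 ≈ 0.542.

α ≈ 0.542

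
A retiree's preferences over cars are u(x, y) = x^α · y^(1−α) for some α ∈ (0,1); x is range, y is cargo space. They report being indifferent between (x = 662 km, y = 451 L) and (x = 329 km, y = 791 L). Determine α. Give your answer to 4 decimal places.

α ≈ 0.4455

The Cobb–Douglas utilities coincide, so 662^α·451^(1−α) = 329^α·791^(1−α).
Taking logs: α·ln 662 + (1−α)·ln 451 = α·ln 329 + (1−α)·ln 791, i.e. α·0.6992078 = (1−α)·0.5618306.
So α/(1−α) = (0.5618306)/(0.6992078) = 0.8035245, and α = 0.8035245/1.8035245 ≈ 0.4455.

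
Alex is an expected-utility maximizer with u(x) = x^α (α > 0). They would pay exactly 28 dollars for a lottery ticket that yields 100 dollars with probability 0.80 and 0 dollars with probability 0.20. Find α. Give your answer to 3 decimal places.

α ≈ 0.175

Since u(0) = 0, the lottery's EU is 0.80·100^α.
Equating: 28^α = 0.80·100^α, i.e. 0.2800^α = 0.80.
Taking logs: α·ln(28/100) = ln(0.80), so α = -0.223144 / -1.272966 ≈ 0.175.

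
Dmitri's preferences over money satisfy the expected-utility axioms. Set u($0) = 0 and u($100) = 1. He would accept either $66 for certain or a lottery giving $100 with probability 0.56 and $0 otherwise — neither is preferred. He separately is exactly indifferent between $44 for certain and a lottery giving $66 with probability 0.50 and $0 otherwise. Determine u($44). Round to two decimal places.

0.28

From the first indifference, u($66) = 0.56·u($100) + 0.44·u($0) = 0.56·1 + 0.44·0 = 0.56.
Then u($44) = 0.50·u($66) + 0.50·u($0) = 0.50·0.56 + 0.50·0.00 = 0.2800.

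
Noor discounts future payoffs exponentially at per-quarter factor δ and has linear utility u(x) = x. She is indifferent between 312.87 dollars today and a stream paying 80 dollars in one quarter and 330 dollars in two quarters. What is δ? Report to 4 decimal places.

The stream is worth 80δ + 330δ² today, so 80δ + 330δ² = 312.87.
So 330δ² + 80δ − 312.87 = 0.
By the quadratic formula (taking the positive root), δ = (−80 + √419388.40) / 660 ≈ 0.8600.

δ ≈ 0.8600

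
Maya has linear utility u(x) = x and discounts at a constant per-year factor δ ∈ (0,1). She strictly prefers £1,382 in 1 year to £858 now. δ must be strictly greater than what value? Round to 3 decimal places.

δ > 0.621

Comparing present values: 858 < δ·1382.
So δ > 858/1382 = 0.62084.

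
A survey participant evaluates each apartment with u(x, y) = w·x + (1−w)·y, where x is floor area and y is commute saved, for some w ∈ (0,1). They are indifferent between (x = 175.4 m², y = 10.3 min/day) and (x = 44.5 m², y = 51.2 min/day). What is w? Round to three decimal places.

w = 0.238

Equating utilities: w·175.4 + (1−w)·10.3 = w·44.5 + (1−w)·51.2.
Collecting terms: w·130.9 = (1−w)·40.9.
So w/(1−w) = 40.9/130.9 = 0.3125, giving w = 40.9/(130.9+40.9) = 0.238.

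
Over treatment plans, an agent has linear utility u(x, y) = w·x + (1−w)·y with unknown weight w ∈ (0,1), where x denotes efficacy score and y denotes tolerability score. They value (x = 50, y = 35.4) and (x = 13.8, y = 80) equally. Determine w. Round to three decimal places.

Indifference: w·50 + (1−w)·35.4 = w·13.8 + (1−w)·80.
Collecting terms: w·36.2 = (1−w)·44.6.
So w/(1−w) = 44.6/36.2 = 1.2320, giving w = 44.6/(36.2+44.6) = 0.552.

w = 0.552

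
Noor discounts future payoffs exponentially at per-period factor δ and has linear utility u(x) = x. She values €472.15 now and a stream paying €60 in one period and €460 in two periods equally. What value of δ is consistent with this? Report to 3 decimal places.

Equating present values: 472.15 = 60δ + 460δ².
So 460δ² + 60δ − 472.15 = 0.
δ = (−60 + √(60² + 4·460·472.15)) / (2·460) = (−60 + √872356.00) / 920 ≈ 0.950.

δ ≈ 0.950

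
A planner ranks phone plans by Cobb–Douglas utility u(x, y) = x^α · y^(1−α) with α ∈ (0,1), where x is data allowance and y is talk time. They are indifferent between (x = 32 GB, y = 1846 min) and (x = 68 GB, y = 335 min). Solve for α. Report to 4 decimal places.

α ≈ 0.6936

The Cobb–Douglas utilities coincide, so 32^α·1846^(1−α) = 68^α·335^(1−α).
Rearrange to (32/68)^α = (335/1846)^(1−α) and take logs: α·-0.7537718 = (1−α)·-1.7066459.
With A = -0.7537718 and B = -1.7066459: α·A = (1−α)·B, so α = B/(A+B) = -1.7066459/-2.4604177 ≈ 0.6936.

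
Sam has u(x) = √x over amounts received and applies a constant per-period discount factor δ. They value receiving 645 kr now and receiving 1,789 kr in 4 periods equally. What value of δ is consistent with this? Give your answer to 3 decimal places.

Indifference means u(645) = δ^4 · u(1789), so δ^4 = u(645)/u(1789).
With u(x) = √x: δ^4 = √645/√1789 = √(645/1789) = 0.60045.
Hence δ = (0.60045)^(1/4) = 0.88028.

δ ≈ 0.880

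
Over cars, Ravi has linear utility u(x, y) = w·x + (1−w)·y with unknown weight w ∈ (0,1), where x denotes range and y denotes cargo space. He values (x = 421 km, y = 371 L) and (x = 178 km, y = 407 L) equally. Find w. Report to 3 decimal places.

w = 0.129

u(421,371) = u(178,407) means w·421 + (1−w)·371 = w·178 + (1−w)·407.
w·(421−178) = (1−w)·(407−371), i.e. w·243 = (1−w)·36.
So w/(1−w) = 36/243 = 0.1481, giving w = 36/(243+36) = 0.129.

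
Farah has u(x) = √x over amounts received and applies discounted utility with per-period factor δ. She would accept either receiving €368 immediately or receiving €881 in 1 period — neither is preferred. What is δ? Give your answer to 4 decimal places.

Indifference means u(368) = δ · u(881), so δ = u(368)/u(881).
Since u(x) = √x, δ = √(368/881) = 0.64630.

δ ≈ 0.6463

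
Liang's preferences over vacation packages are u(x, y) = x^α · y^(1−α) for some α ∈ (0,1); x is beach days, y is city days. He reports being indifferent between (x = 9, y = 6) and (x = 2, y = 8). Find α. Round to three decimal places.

Set the two utilities equal: 9^α·6^(1−α) = 2^α·8^(1−α).
Rearrange to (9/2)^α = (8/6)^(1−α) and take logs: α·1.504077 = (1−α)·0.287682.
With A = 1.504077 and B = 0.287682: α·A = (1−α)·B, so α = B/(A+B) = 0.287682/1.791759 ≈ 0.161.

α ≈ 0.161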